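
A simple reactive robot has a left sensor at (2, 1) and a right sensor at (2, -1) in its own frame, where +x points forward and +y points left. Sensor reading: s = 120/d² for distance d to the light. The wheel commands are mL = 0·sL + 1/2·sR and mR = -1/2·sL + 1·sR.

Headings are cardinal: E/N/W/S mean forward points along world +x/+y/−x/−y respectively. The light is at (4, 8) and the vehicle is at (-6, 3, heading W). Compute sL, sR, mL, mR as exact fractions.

left sensor world pos  = (-8, 2); dL² = 180
right sensor world pos = (-8, 4); dR² = 160
sL = 120/180 = 2/3
sR = 120/160 = 3/4
mL = 0·sL + 1/2·sR = 3/8
mR = -1/2·sL + 1·sR = 5/12

2/3 3/4 3/8 5/12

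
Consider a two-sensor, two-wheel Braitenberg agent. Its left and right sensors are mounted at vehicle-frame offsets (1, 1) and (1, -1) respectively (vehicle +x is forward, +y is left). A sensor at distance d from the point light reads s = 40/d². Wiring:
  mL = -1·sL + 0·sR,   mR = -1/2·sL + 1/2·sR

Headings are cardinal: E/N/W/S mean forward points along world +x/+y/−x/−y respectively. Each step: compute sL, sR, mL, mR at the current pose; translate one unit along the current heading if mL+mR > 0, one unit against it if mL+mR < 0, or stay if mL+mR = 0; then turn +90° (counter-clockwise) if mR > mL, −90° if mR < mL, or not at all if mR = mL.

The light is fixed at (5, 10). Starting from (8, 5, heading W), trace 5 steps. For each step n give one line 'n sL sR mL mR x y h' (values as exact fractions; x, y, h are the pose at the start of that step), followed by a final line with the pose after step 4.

0 1 2 -1 1/2 8 5 W
1 40/61 8/9 -40/61 64/549 9 5 S
2 20/17 4/5 -20/17 -16/85 9 6 E
3 40/13 8/5 -40/13 -48/65 8 6 N
4 1 2 -1 1/2 8 5 W
final 9 5 S

n=0: pose=(8,5,W); sL=1, sR=2; mL=-1, mR=1/2; mL+mR=-1/2 → advance -1; mR−mL=3/2 → turn +1·90°
n=1: pose=(9,5,S); sL=40/61, sR=8/9; mL=-40/61, mR=64/549; mL+mR=-296/549 → advance -1; mR−mL=424/549 → turn +1·90°
n=2: pose=(9,6,E); sL=20/17, sR=4/5; mL=-20/17, mR=-16/85; mL+mR=-116/85 → advance -1; mR−mL=84/85 → turn +1·90°
n=3: pose=(8,6,N); sL=40/13, sR=8/5; mL=-40/13, mR=-48/65; mL+mR=-248/65 → advance -1; mR−mL=152/65 → turn +1·90°
n=4: pose=(8,5,W); sL=1, sR=2; mL=-1, mR=1/2; mL+mR=-1/2 → advance -1; mR−mL=3/2 → turn +1·90°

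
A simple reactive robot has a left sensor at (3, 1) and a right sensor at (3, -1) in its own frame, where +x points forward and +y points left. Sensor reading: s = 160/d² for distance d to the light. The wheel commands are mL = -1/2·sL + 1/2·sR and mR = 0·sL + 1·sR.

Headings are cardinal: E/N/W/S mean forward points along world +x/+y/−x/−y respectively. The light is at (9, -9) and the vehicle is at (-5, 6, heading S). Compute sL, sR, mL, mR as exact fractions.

160/313 160/369 -4480/115497 160/369

left sensor world pos  = (-4, 3); dL² = 313
right sensor world pos = (-6, 3); dR² = 369
sL = 160/313 = 160/313
sR = 160/369 = 160/369
mL = -1/2·sL + 1/2·sR = -4480/115497
mR = 0·sL + 1·sR = 160/369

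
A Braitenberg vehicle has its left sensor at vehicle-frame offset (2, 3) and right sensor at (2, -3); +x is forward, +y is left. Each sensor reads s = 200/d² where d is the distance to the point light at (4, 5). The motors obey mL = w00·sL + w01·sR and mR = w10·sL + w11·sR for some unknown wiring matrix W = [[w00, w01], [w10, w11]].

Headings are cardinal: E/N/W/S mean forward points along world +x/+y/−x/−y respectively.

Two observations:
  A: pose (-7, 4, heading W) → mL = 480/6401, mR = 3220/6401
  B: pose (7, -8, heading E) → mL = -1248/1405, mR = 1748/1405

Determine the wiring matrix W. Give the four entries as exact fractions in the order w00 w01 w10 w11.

-1 1 1 -1/2

obs A: pose=(-7,4,W) → sL=40/37, sR=200/173, mL=480/6401, mR=3220/6401
obs B: pose=(7,-8,E) → sL=8/5, sR=200/281, mL=-1248/1405, mR=1748/1405
sensor matrix S = [[40/37, 200/173], [8/5, 200/281]]; det S = -1943040/1798681
solve [mL_A; mL_B] = S·[w00; w01] and [mR_A; mR_B] = S·[w10; w11]:
  w00 = -1, w01 = 1, w10 = 1, w11 = -1/2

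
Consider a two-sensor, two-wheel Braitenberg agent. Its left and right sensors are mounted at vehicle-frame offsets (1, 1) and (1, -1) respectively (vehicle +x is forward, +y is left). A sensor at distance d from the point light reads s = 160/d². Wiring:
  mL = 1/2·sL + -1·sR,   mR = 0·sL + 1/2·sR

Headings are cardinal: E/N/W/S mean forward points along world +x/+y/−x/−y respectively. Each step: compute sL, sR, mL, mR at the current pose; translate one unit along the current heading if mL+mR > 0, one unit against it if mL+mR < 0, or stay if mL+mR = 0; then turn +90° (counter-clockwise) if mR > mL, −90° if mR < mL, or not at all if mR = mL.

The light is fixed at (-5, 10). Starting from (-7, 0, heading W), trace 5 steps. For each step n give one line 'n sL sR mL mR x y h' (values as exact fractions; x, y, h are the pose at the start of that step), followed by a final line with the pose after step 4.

0 16/13 16/9 -136/117 8/9 -7 0 W
1 160/121 32/25 -1872/3025 16/25 -6 0 S
2 8/5 10/9 -14/45 5/9 -6 -1 E
3 160/101 160/101 -80/101 80/101 -5 -1 N
4 32/29 160/101 -3024/2929 80/101 -5 -1 W
final -4 -1 S

n=0: pose=(-7,0,W); sL=16/13, sR=16/9; mL=-136/117, mR=8/9; mL+mR=-32/117 → advance -1; mR−mL=80/39 → turn +1·90°
n=1: pose=(-6,0,S); sL=160/121, sR=32/25; mL=-1872/3025, mR=16/25; mL+mR=64/3025 → advance +1; mR−mL=3808/3025 → turn +1·90°
n=2: pose=(-6,-1,E); sL=8/5, sR=10/9; mL=-14/45, mR=5/9; mL+mR=11/45 → advance +1; mR−mL=13/15 → turn +1·90°
n=3: pose=(-5,-1,N); sL=160/101, sR=160/101; mL=-80/101, mR=80/101; mL+mR=0 → advance +0; mR−mL=160/101 → turn +1·90°
n=4: pose=(-5,-1,W); sL=32/29, sR=160/101; mL=-3024/2929, mR=80/101; mL+mR=-704/2929 → advance -1; mR−mL=5344/2929 → turn +1·90°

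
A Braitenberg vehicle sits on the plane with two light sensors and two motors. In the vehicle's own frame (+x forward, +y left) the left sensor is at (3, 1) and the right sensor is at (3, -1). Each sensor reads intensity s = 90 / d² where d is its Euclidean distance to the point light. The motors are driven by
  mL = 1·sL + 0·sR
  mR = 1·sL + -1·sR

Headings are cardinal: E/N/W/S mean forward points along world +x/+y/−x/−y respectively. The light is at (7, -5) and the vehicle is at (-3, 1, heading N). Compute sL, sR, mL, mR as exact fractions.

left sensor world pos  = (-4, 4); dL² = 202
right sensor world pos = (-2, 4); dR² = 162
sL = 90/202 = 45/101
sR = 90/162 = 5/9
mL = 1·sL + 0·sR = 45/101
mR = 1·sL + -1·sR = -100/909

45/101 5/9 45/101 -100/909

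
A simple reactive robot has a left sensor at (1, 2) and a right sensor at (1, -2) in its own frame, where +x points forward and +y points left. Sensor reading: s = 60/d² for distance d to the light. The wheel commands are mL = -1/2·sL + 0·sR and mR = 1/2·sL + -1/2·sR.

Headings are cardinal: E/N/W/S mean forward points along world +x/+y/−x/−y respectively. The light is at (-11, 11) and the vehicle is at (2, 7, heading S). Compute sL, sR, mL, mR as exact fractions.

6/25 30/73 -3/25 -156/1825

left sensor world pos  = (4, 6); dL² = 250
right sensor world pos = (0, 6); dR² = 146
sL = 60/250 = 6/25
sR = 60/146 = 30/73
mL = -1/2·sL + 0·sR = -3/25
mR = 1/2·sL + -1/2·sR = -156/1825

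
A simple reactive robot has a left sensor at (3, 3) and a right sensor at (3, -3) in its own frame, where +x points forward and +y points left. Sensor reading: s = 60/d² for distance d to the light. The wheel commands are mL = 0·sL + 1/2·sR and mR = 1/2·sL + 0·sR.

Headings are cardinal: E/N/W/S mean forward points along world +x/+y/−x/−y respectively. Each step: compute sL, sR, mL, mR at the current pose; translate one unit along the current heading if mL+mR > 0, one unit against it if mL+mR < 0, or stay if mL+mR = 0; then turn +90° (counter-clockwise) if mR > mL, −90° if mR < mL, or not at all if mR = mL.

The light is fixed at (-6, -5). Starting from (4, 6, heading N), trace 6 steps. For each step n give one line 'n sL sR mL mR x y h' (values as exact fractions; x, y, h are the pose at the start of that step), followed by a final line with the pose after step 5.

0 12/49 12/73 6/73 6/49 4 6 N
1 6/13 30/137 15/137 3/13 4 7 W
2 4/15 20/39 10/39 2/15 3 7 S
3 3/5 15/58 15/116 3/10 3 6 W
4 12/37 60/89 30/89 6/37 2 6 S
5 30/37 30/97 15/97 15/37 2 5 W
final 1 5 S

n=0: pose=(4,6,N); sL=12/49, sR=12/73; mL=6/73, mR=6/49; mL+mR=732/3577 → advance +1; mR−mL=144/3577 → turn +1·90°
n=1: pose=(4,7,W); sL=6/13, sR=30/137; mL=15/137, mR=3/13; mL+mR=606/1781 → advance +1; mR−mL=216/1781 → turn +1·90°
n=2: pose=(3,7,S); sL=4/15, sR=20/39; mL=10/39, mR=2/15; mL+mR=76/195 → advance +1; mR−mL=-8/65 → turn -1·90°
n=3: pose=(3,6,W); sL=3/5, sR=15/58; mL=15/116, mR=3/10; mL+mR=249/580 → advance +1; mR−mL=99/580 → turn +1·90°
n=4: pose=(2,6,S); sL=12/37, sR=60/89; mL=30/89, mR=6/37; mL+mR=1644/3293 → advance +1; mR−mL=-576/3293 → turn -1·90°
n=5: pose=(2,5,W); sL=30/37, sR=30/97; mL=15/97, mR=15/37; mL+mR=2010/3589 → advance +1; mR−mL=900/3589 → turn +1·90°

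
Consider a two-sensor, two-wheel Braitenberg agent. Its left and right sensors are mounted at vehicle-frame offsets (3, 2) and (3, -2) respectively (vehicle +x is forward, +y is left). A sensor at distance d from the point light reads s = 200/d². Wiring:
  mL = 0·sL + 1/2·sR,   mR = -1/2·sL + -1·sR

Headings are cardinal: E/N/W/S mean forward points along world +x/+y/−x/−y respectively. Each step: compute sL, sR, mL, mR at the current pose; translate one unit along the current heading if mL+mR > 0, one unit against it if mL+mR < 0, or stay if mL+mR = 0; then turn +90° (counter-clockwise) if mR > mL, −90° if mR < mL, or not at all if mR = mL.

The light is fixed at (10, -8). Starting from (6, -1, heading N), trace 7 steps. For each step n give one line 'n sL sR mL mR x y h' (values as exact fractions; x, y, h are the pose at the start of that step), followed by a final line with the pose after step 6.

n=0: pose=(6,-1,N); sL=25/17, sR=25/13; mL=25/26, mR=-1175/442; mL+mR=-375/221 → advance -1; mR−mL=-800/221 → turn -1·90°
n=1: pose=(6,-2,E); sL=40/13, sR=200/17; mL=100/17, mR=-2940/221; mL+mR=-1640/221 → advance -1; mR−mL=-4240/221 → turn -1·90°
n=2: pose=(5,-2,S); sL=100/9, sR=100/29; mL=50/29, mR=-2350/261; mL+mR=-1900/261 → advance -1; mR−mL=-2800/261 → turn -1·90°
n=3: pose=(5,-1,W); sL=200/89, sR=40/29; mL=20/29, mR=-6460/2581; mL+mR=-4680/2581 → advance -1; mR−mL=-8240/2581 → turn -1·90°
n=4: pose=(6,-1,N); sL=25/17, sR=25/13; mL=25/26, mR=-1175/442; mL+mR=-375/221 → advance -1; mR−mL=-800/221 → turn -1·90°
n=5: pose=(6,-2,E); sL=40/13, sR=200/17; mL=100/17, mR=-2940/221; mL+mR=-1640/221 → advance -1; mR−mL=-4240/221 → turn -1·90°
n=6: pose=(5,-2,S); sL=100/9, sR=100/29; mL=50/29, mR=-2350/261; mL+mR=-1900/261 → advance -1; mR−mL=-2800/261 → turn -1·90°

0 25/17 25/13 25/26 -1175/442 6 -1 N
1 40/13 200/17 100/17 -2940/221 6 -2 E
2 100/9 100/29 50/29 -2350/261 5 -2 S
3 200/89 40/29 20/29 -6460/2581 5 -1 W
4 25/17 25/13 25/26 -1175/442 6 -1 N
5 40/13 200/17 100/17 -2940/221 6 -2 E
6 100/9 100/29 50/29 -2350/261 5 -2 S
final 5 -1 W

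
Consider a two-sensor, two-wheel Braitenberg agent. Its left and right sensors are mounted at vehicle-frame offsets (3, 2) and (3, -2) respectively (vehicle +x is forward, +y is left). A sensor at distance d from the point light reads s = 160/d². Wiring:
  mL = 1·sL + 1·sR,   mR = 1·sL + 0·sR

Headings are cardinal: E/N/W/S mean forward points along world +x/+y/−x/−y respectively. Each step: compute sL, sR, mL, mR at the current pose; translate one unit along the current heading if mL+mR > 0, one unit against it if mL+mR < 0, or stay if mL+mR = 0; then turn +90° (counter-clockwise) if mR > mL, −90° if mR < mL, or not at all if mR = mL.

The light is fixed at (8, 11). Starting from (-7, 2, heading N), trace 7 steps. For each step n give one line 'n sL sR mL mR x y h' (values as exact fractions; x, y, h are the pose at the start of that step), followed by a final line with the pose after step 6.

n=0: pose=(-7,2,N); sL=32/65, sR=32/41; mL=3392/2665, mR=32/65; mL+mR=4704/2665 → advance +1; mR−mL=-32/41 → turn -1·90°
n=1: pose=(-7,3,E); sL=8/9, sR=40/61; mL=848/549, mR=8/9; mL+mR=1336/549 → advance +1; mR−mL=-40/61 → turn -1·90°
n=2: pose=(-6,3,S); sL=32/53, sR=160/377; mL=20544/19981, mR=32/53; mL+mR=32608/19981 → advance +1; mR−mL=-160/377 → turn -1·90°
n=3: pose=(-6,2,W); sL=16/41, sR=80/169; mL=5984/6929, mR=16/41; mL+mR=8688/6929 → advance +1; mR−mL=-80/169 → turn -1·90°
n=4: pose=(-7,2,N); sL=32/65, sR=32/41; mL=3392/2665, mR=32/65; mL+mR=4704/2665 → advance +1; mR−mL=-32/41 → turn -1·90°
n=5: pose=(-7,3,E); sL=8/9, sR=40/61; mL=848/549, mR=8/9; mL+mR=1336/549 → advance +1; mR−mL=-40/61 → turn -1·90°
n=6: pose=(-6,3,S); sL=32/53, sR=160/377; mL=20544/19981, mR=32/53; mL+mR=32608/19981 → advance +1; mR−mL=-160/377 → turn -1·90°

0 32/65 32/41 3392/2665 32/65 -7 2 N
1 8/9 40/61 848/549 8/9 -7 3 E
2 32/53 160/377 20544/19981 32/53 -6 3 S
3 16/41 80/169 5984/6929 16/41 -6 2 W
4 32/65 32/41 3392/2665 32/65 -7 2 N
5 8/9 40/61 848/549 8/9 -7 3 E
6 32/53 160/377 20544/19981 32/53 -6 3 S
final -6 2 W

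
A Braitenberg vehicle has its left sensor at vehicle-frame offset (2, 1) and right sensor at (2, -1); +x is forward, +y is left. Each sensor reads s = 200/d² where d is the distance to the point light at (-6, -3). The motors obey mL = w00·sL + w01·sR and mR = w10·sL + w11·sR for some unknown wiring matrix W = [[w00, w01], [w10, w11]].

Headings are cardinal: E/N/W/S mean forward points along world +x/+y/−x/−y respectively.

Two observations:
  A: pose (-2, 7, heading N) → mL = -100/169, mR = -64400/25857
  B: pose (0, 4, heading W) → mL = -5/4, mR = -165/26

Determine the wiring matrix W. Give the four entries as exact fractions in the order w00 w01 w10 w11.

0 -1/2 -1 -1

obs A: pose=(-2,7,N) → sL=200/153, sR=200/169, mL=-100/169, mR=-64400/25857
obs B: pose=(0,4,W) → sL=50/13, sR=5/2, mL=-5/4, mR=-165/26
sensor matrix S = [[200/153, 200/169], [50/13, 5/2]]; det S = -431500/336141
solve [mL_A; mL_B] = S·[w00; w01] and [mR_A; mR_B] = S·[w10; w11]:
  w00 = 0, w01 = -1/2, w10 = -1, w11 = -1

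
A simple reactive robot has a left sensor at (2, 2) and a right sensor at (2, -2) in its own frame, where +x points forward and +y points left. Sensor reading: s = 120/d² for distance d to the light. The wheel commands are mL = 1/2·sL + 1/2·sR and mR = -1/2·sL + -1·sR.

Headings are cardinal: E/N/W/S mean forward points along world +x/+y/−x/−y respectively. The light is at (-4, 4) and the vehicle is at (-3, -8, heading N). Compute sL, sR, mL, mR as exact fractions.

left sensor world pos  = (-5, -6); dL² = 101
right sensor world pos = (-1, -6); dR² = 109
sL = 120/101 = 120/101
sR = 120/109 = 120/109
mL = 1/2·sL + 1/2·sR = 12600/11009
mR = -1/2·sL + -1·sR = -18660/11009

120/101 120/109 12600/11009 -18660/11009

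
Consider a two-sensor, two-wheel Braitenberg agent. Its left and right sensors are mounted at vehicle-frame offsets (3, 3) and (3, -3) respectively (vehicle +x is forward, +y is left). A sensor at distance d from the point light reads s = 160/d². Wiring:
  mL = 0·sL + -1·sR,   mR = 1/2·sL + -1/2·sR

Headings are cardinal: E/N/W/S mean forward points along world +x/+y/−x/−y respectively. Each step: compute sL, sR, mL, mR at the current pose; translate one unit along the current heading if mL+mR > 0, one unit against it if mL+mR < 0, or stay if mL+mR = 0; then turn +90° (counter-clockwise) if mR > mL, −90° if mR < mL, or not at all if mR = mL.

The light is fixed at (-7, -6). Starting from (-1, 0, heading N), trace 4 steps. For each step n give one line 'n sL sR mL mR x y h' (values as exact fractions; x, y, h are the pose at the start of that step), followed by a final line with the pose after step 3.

0 16/9 80/81 -80/81 32/81 -1 0 N
1 160/13 160/73 -160/73 4800/949 -1 -1 W
2 40/17 20 -20 -150/17 -2 -1 S
3 32/29 160/73 -160/73 -1152/2117 -2 0 E
final -3 0 N

n=0: pose=(-1,0,N); sL=16/9, sR=80/81; mL=-80/81, mR=32/81; mL+mR=-16/27 → advance -1; mR−mL=112/81 → turn +1·90°
n=1: pose=(-1,-1,W); sL=160/13, sR=160/73; mL=-160/73, mR=4800/949; mL+mR=2720/949 → advance +1; mR−mL=6880/949 → turn +1·90°
n=2: pose=(-2,-1,S); sL=40/17, sR=20; mL=-20, mR=-150/17; mL+mR=-490/17 → advance -1; mR−mL=190/17 → turn +1·90°
n=3: pose=(-2,0,E); sL=32/29, sR=160/73; mL=-160/73, mR=-1152/2117; mL+mR=-5792/2117 → advance -1; mR−mL=3488/2117 → turn +1·90°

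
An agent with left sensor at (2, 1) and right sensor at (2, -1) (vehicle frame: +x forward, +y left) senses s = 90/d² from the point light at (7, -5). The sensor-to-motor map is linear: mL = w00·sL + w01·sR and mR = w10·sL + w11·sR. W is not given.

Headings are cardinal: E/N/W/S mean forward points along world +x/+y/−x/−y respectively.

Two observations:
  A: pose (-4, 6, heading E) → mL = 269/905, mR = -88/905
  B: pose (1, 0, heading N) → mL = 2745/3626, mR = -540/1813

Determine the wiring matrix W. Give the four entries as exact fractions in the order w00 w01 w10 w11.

-1/2 1 1 -1

obs A: pose=(-4,6,E) → sL=2/5, sR=90/181, mL=269/905, mR=-88/905
obs B: pose=(1,0,N) → sL=45/49, sR=45/37, mL=2745/3626, mR=-540/1813
sensor matrix S = [[2/5, 90/181], [45/49, 45/37]]; det S = 9792/328153
solve [mL_A; mL_B] = S·[w00; w01] and [mR_A; mR_B] = S·[w10; w11]:
  w00 = -1/2, w01 = 1, w10 = 1, w11 = -1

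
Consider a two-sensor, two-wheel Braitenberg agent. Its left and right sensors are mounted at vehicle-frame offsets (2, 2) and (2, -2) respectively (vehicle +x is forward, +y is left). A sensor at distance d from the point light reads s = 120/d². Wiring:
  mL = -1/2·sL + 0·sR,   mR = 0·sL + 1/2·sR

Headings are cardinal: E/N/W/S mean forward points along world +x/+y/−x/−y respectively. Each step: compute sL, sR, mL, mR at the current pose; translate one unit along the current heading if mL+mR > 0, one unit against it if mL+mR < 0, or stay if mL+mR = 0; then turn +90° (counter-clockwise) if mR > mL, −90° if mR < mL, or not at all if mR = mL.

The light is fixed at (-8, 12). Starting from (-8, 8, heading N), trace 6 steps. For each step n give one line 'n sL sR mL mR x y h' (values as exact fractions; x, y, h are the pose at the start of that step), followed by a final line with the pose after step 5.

n=0: pose=(-8,8,N); sL=15, sR=15; mL=-15/2, mR=15/2; mL+mR=0 → advance +0; mR−mL=15 → turn +1·90°
n=1: pose=(-8,8,W); sL=3, sR=15; mL=-3/2, mR=15/2; mL+mR=6 → advance +1; mR−mL=9 → turn +1·90°
n=2: pose=(-9,8,S); sL=120/37, sR=8/3; mL=-60/37, mR=4/3; mL+mR=-32/111 → advance -1; mR−mL=328/111 → turn +1·90°
n=3: pose=(-9,9,E); sL=60, sR=60/13; mL=-30, mR=30/13; mL+mR=-360/13 → advance -1; mR−mL=420/13 → turn +1·90°
n=4: pose=(-10,9,N); sL=120/17, sR=120; mL=-60/17, mR=60; mL+mR=960/17 → advance +1; mR−mL=1080/17 → turn +1·90°
n=5: pose=(-10,10,W); sL=15/4, sR=15/2; mL=-15/8, mR=15/4; mL+mR=15/8 → advance +1; mR−mL=45/8 → turn +1·90°

0 15 15 -15/2 15/2 -8 8 N
1 3 15 -3/2 15/2 -8 8 W
2 120/37 8/3 -60/37 4/3 -9 8 S
3 60 60/13 -30 30/13 -9 9 E
4 120/17 120 -60/17 60 -10 9 N
5 15/4 15/2 -15/8 15/4 -10 10 W
final -11 10 S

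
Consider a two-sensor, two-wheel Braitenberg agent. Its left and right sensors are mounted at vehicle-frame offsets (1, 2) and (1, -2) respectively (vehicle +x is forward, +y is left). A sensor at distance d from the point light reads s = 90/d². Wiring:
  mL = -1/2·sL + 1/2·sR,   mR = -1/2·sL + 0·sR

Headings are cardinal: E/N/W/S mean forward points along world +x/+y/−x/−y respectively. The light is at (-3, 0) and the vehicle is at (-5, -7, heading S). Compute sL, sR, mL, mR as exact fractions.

left sensor world pos  = (-3, -8); dL² = 64
right sensor world pos = (-7, -8); dR² = 80
sL = 90/64 = 45/32
sR = 90/80 = 9/8
mL = -1/2·sL + 1/2·sR = -9/64
mR = -1/2·sL + 0·sR = -45/64

45/32 9/8 -9/64 -45/64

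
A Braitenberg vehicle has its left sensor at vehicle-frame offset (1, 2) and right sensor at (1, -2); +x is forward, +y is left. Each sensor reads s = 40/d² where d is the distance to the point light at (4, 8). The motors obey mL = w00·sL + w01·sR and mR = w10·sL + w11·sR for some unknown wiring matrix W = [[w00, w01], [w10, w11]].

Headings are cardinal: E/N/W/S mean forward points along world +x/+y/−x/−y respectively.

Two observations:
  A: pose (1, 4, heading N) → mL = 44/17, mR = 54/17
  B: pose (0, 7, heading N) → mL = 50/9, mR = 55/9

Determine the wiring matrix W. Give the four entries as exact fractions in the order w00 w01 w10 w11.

1/2 1/2 1 1/2

obs A: pose=(1,4,N) → sL=20/17, sR=4, mL=44/17, mR=54/17
obs B: pose=(0,7,N) → sL=10/9, sR=10, mL=50/9, mR=55/9
sensor matrix S = [[20/17, 4], [10/9, 10]]; det S = 1120/153
solve [mL_A; mL_B] = S·[w00; w01] and [mR_A; mR_B] = S·[w10; w11]:
  w00 = 1/2, w01 = 1/2, w10 = 1, w11 = 1/2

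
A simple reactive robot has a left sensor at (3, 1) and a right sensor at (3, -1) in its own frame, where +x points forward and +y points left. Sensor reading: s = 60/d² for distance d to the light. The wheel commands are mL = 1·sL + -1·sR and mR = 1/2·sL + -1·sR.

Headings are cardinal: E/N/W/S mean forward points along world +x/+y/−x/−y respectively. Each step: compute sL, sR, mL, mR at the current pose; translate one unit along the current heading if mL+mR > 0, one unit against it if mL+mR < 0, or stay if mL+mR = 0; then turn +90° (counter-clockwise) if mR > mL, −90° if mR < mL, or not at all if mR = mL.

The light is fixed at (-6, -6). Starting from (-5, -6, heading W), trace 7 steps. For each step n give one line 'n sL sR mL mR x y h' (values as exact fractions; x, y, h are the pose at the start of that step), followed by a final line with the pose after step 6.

n=0: pose=(-5,-6,W); sL=12, sR=12; mL=0, mR=-6; mL+mR=-6 → advance -1; mR−mL=-6 → turn -1·90°
n=1: pose=(-4,-6,N); sL=6, sR=10/3; mL=8/3, mR=-1/3; mL+mR=7/3 → advance +1; mR−mL=-3 → turn -1·90°
n=2: pose=(-4,-5,E); sL=60/29, sR=12/5; mL=-48/145, mR=-198/145; mL+mR=-246/145 → advance -1; mR−mL=-30/29 → turn -1·90°
n=3: pose=(-5,-5,S); sL=15/2, sR=15; mL=-15/2, mR=-45/4; mL+mR=-75/4 → advance -1; mR−mL=-15/4 → turn -1·90°
n=4: pose=(-5,-4,W); sL=12, sR=60/13; mL=96/13, mR=18/13; mL+mR=114/13 → advance +1; mR−mL=-6 → turn -1·90°
n=5: pose=(-6,-4,N); sL=30/13, sR=30/13; mL=0, mR=-15/13; mL+mR=-15/13 → advance -1; mR−mL=-15/13 → turn -1·90°
n=6: pose=(-6,-5,E); sL=60/13, sR=20/3; mL=-80/39, mR=-170/39; mL+mR=-250/39 → advance -1; mR−mL=-30/13 → turn -1·90°

0 12 12 0 -6 -5 -6 W
1 6 10/3 8/3 -1/3 -4 -6 N
2 60/29 12/5 -48/145 -198/145 -4 -5 E
3 15/2 15 -15/2 -45/4 -5 -5 S
4 12 60/13 96/13 18/13 -5 -4 W
5 30/13 30/13 0 -15/13 -6 -4 N
6 60/13 20/3 -80/39 -170/39 -6 -5 E
final -7 -5 S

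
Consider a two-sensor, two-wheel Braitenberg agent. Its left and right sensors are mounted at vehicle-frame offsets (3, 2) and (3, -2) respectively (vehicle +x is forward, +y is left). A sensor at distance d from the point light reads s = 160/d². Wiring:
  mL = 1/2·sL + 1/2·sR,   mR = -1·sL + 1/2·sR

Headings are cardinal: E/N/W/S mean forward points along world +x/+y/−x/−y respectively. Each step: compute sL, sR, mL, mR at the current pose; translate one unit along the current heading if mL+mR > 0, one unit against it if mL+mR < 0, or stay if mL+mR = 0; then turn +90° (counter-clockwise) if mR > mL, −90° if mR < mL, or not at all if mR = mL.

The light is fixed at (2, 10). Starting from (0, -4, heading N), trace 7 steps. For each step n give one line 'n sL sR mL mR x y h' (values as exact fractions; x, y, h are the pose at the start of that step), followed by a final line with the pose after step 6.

n=0: pose=(0,-4,N); sL=160/137, sR=160/121; mL=20640/16577, mR=-8400/16577; mL+mR=12240/16577 → advance +1; mR−mL=-240/137 → turn -1·90°
n=1: pose=(0,-3,E); sL=80/61, sR=80/113; mL=6960/6893, mR=-6600/6893; mL+mR=360/6893 → advance +1; mR−mL=-120/61 → turn -1·90°
n=2: pose=(1,-3,S); sL=160/257, sR=32/53; mL=8352/13621, mR=-4368/13621; mL+mR=3984/13621 → advance +1; mR−mL=-240/257 → turn -1·90°
n=3: pose=(1,-4,W); sL=10/17, sR=1; mL=27/34, mR=-3/34; mL+mR=12/17 → advance +1; mR−mL=-15/17 → turn -1·90°
n=4: pose=(0,-4,N); sL=160/137, sR=160/121; mL=20640/16577, mR=-8400/16577; mL+mR=12240/16577 → advance +1; mR−mL=-240/137 → turn -1·90°
n=5: pose=(0,-3,E); sL=80/61, sR=80/113; mL=6960/6893, mR=-6600/6893; mL+mR=360/6893 → advance +1; mR−mL=-120/61 → turn -1·90°
n=6: pose=(1,-3,S); sL=160/257, sR=32/53; mL=8352/13621, mR=-4368/13621; mL+mR=3984/13621 → advance +1; mR−mL=-240/257 → turn -1·90°

0 160/137 160/121 20640/16577 -8400/16577 0 -4 N
1 80/61 80/113 6960/6893 -6600/6893 0 -3 E
2 160/257 32/53 8352/13621 -4368/13621 1 -3 S
3 10/17 1 27/34 -3/34 1 -4 W
4 160/137 160/121 20640/16577 -8400/16577 0 -4 N
5 80/61 80/113 6960/6893 -6600/6893 0 -3 E
6 160/257 32/53 8352/13621 -4368/13621 1 -3 S
final 1 -4 W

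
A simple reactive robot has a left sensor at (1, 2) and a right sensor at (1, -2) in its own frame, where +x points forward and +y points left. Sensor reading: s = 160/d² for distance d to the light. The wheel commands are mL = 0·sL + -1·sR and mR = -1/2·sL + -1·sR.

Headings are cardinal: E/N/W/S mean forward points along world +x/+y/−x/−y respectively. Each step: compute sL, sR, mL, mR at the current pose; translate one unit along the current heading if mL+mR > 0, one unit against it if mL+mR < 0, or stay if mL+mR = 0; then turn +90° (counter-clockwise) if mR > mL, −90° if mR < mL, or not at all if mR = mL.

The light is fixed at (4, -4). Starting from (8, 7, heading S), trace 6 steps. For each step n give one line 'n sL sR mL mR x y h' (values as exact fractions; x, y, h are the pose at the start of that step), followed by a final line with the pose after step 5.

n=0: pose=(8,7,S); sL=20/17, sR=20/13; mL=-20/13, mR=-470/221; mL+mR=-810/221 → advance -1; mR−mL=-10/17 → turn -1·90°
n=1: pose=(8,8,W); sL=160/109, sR=32/41; mL=-32/41, mR=-6768/4469; mL+mR=-10256/4469 → advance -1; mR−mL=-80/109 → turn -1·90°
n=2: pose=(9,8,N); sL=80/89, sR=80/109; mL=-80/109, mR=-11480/9701; mL+mR=-18600/9701 → advance -1; mR−mL=-40/89 → turn -1·90°
n=3: pose=(9,7,E); sL=32/41, sR=160/117; mL=-160/117, mR=-8432/4797; mL+mR=-14992/4797 → advance -1; mR−mL=-16/41 → turn -1·90°
n=4: pose=(8,7,S); sL=20/17, sR=20/13; mL=-20/13, mR=-470/221; mL+mR=-810/221 → advance -1; mR−mL=-10/17 → turn -1·90°
n=5: pose=(8,8,W); sL=160/109, sR=32/41; mL=-32/41, mR=-6768/4469; mL+mR=-10256/4469 → advance -1; mR−mL=-80/109 → turn -1·90°

0 20/17 20/13 -20/13 -470/221 8 7 S
1 160/109 32/41 -32/41 -6768/4469 8 8 W
2 80/89 80/109 -80/109 -11480/9701 9 8 N
3 32/41 160/117 -160/117 -8432/4797 9 7 E
4 20/17 20/13 -20/13 -470/221 8 7 S
5 160/109 32/41 -32/41 -6768/4469 8 8 W
final 9 8 N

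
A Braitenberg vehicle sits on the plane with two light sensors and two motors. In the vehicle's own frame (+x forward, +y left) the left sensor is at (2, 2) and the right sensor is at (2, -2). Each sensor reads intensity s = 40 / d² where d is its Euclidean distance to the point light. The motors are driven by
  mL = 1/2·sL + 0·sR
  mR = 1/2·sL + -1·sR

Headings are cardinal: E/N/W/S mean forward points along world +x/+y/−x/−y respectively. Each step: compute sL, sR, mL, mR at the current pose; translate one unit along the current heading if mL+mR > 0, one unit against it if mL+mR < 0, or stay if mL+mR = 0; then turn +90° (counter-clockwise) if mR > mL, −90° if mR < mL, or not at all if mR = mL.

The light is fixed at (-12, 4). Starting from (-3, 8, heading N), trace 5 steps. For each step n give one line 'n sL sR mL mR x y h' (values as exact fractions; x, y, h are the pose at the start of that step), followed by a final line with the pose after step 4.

0 8/17 40/157 4/17 -52/2669 -3 8 N
1 4/17 4/13 2/17 -42/221 -3 9 E
2 40/109 8/9 20/109 -692/981 -4 9 S
3 10/13 2/5 5/13 -1/65 -4 10 W
4 40/89 8/29 20/89 -132/2581 -5 10 N
final -5 11 E

n=0: pose=(-3,8,N); sL=8/17, sR=40/157; mL=4/17, mR=-52/2669; mL+mR=576/2669 → advance +1; mR−mL=-40/157 → turn -1·90°
n=1: pose=(-3,9,E); sL=4/17, sR=4/13; mL=2/17, mR=-42/221; mL+mR=-16/221 → advance -1; mR−mL=-4/13 → turn -1·90°
n=2: pose=(-4,9,S); sL=40/109, sR=8/9; mL=20/109, mR=-692/981; mL+mR=-512/981 → advance -1; mR−mL=-8/9 → turn -1·90°
n=3: pose=(-4,10,W); sL=10/13, sR=2/5; mL=5/13, mR=-1/65; mL+mR=24/65 → advance +1; mR−mL=-2/5 → turn -1·90°
n=4: pose=(-5,10,N); sL=40/89, sR=8/29; mL=20/89, mR=-132/2581; mL+mR=448/2581 → advance +1; mR−mL=-8/29 → turn -1·90°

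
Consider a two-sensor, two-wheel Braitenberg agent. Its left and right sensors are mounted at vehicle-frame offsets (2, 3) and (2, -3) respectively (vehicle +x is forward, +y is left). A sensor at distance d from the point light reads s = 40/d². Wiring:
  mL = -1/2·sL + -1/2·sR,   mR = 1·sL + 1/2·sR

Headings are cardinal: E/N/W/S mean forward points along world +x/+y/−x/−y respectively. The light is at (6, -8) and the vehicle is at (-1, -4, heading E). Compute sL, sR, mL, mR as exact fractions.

20/37 20/13 -500/481 630/481

left sensor world pos  = (1, -1); dL² = 74
right sensor world pos = (1, -7); dR² = 26
sL = 40/74 = 20/37
sR = 40/26 = 20/13
mL = -1/2·sL + -1/2·sR = -500/481
mR = 1·sL + 1/2·sR = 630/481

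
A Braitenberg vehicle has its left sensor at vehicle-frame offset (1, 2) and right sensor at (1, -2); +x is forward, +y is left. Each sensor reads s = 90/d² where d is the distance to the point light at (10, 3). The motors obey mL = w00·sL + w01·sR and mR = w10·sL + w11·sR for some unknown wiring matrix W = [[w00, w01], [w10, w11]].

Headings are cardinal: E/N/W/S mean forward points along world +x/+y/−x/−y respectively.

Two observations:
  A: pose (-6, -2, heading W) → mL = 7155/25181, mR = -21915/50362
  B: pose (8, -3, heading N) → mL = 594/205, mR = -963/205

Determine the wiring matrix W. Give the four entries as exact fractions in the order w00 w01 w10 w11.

1/2 1/2 -1/2 -1

obs A: pose=(-6,-2,W) → sL=45/169, sR=45/149, mL=7155/25181, mR=-21915/50362
obs B: pose=(8,-3,N) → sL=90/41, sR=18/5, mL=594/205, mR=-963/205
sensor matrix S = [[45/169, 45/149], [90/41, 18/5]]; det S = 305208/1032421
solve [mL_A; mL_B] = S·[w00; w01] and [mR_A; mR_B] = S·[w10; w11]:
  w00 = 1/2, w01 = 1/2, w10 = -1/2, w11 = -1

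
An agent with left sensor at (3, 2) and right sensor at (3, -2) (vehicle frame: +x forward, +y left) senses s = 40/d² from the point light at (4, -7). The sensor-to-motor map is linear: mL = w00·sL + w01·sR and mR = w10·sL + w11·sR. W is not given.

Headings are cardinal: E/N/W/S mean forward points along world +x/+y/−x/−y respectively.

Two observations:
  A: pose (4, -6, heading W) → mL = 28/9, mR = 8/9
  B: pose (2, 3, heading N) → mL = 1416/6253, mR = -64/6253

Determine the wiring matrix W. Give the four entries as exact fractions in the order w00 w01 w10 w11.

1/2 1/2 1/2 -1/2

obs A: pose=(4,-6,W) → sL=4, sR=20/9, mL=28/9, mR=8/9
obs B: pose=(2,3,N) → sL=8/37, sR=40/169, mL=1416/6253, mR=-64/6253
sensor matrix S = [[4, 20/9], [8/37, 40/169]]; det S = 26240/56277
solve [mL_A; mL_B] = S·[w00; w01] and [mR_A; mR_B] = S·[w10; w11]:
  w00 = 1/2, w01 = 1/2, w10 = 1/2, w11 = -1/2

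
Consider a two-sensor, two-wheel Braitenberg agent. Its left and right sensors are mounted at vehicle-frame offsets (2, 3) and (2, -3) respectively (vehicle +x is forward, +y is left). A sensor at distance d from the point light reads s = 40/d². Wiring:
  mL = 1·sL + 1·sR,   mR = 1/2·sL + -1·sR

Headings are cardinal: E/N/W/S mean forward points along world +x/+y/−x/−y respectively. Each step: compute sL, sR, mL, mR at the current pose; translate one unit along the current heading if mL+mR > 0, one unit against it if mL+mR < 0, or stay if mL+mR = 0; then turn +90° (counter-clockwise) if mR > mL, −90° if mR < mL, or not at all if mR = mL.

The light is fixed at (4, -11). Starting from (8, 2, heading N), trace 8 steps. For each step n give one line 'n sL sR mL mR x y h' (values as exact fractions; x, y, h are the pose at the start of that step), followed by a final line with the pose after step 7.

n=0: pose=(8,2,N); sL=20/113, sR=20/137; mL=5000/15481, mR=-890/15481; mL+mR=30/113 → advance +1; mR−mL=-5890/15481 → turn -1·90°
n=1: pose=(8,3,E); sL=8/65, sR=40/157; mL=3856/10205, mR=-1972/10205; mL+mR=12/65 → advance +1; mR−mL=-5828/10205 → turn -1·90°
n=2: pose=(9,3,S); sL=5/26, sR=10/37; mL=445/962, mR=-335/1924; mL+mR=15/52 → advance +1; mR−mL=-1225/1924 → turn -1·90°
n=3: pose=(9,2,W); sL=40/109, sR=8/53; mL=2992/5777, mR=188/5777; mL+mR=60/109 → advance +1; mR−mL=-2804/5777 → turn -1·90°
n=4: pose=(8,2,N); sL=20/113, sR=20/137; mL=5000/15481, mR=-890/15481; mL+mR=30/113 → advance +1; mR−mL=-5890/15481 → turn -1·90°
n=5: pose=(8,3,E); sL=8/65, sR=40/157; mL=3856/10205, mR=-1972/10205; mL+mR=12/65 → advance +1; mR−mL=-5828/10205 → turn -1·90°
n=6: pose=(9,3,S); sL=5/26, sR=10/37; mL=445/962, mR=-335/1924; mL+mR=15/52 → advance +1; mR−mL=-1225/1924 → turn -1·90°
n=7: pose=(9,2,W); sL=40/109, sR=8/53; mL=2992/5777, mR=188/5777; mL+mR=60/109 → advance +1; mR−mL=-2804/5777 → turn -1·90°

0 20/113 20/137 5000/15481 -890/15481 8 2 N
1 8/65 40/157 3856/10205 -1972/10205 8 3 E
2 5/26 10/37 445/962 -335/1924 9 3 S
3 40/109 8/53 2992/5777 188/5777 9 2 W
4 20/113 20/137 5000/15481 -890/15481 8 2 N
5 8/65 40/157 3856/10205 -1972/10205 8 3 E
6 5/26 10/37 445/962 -335/1924 9 3 S
7 40/109 8/53 2992/5777 188/5777 9 2 W
final 8 2 N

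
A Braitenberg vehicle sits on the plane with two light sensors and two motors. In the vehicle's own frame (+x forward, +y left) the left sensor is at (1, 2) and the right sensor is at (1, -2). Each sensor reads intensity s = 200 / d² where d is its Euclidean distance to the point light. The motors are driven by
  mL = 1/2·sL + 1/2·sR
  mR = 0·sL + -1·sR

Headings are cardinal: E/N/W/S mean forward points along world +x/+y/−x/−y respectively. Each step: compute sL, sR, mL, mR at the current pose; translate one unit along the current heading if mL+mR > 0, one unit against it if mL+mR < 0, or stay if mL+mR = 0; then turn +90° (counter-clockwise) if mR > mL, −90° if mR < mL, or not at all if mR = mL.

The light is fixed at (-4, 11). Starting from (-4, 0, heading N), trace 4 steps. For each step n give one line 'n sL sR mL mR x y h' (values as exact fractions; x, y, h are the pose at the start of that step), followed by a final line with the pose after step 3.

0 25/13 25/13 25/13 -25/13 -4 0 N
1 100/41 20/17 1260/697 -20/17 -4 0 E
2 200/153 40/29 5960/4437 -40/29 -3 0 S
3 25/18 25/8 325/144 -25/8 -3 1 W
final -2 1 N

n=0: pose=(-4,0,N); sL=25/13, sR=25/13; mL=25/13, mR=-25/13; mL+mR=0 → advance +0; mR−mL=-50/13 → turn -1·90°
n=1: pose=(-4,0,E); sL=100/41, sR=20/17; mL=1260/697, mR=-20/17; mL+mR=440/697 → advance +1; mR−mL=-2080/697 → turn -1·90°
n=2: pose=(-3,0,S); sL=200/153, sR=40/29; mL=5960/4437, mR=-40/29; mL+mR=-160/4437 → advance -1; mR−mL=-12080/4437 → turn -1·90°
n=3: pose=(-3,1,W); sL=25/18, sR=25/8; mL=325/144, mR=-25/8; mL+mR=-125/144 → advance -1; mR−mL=-775/144 → turn -1·90°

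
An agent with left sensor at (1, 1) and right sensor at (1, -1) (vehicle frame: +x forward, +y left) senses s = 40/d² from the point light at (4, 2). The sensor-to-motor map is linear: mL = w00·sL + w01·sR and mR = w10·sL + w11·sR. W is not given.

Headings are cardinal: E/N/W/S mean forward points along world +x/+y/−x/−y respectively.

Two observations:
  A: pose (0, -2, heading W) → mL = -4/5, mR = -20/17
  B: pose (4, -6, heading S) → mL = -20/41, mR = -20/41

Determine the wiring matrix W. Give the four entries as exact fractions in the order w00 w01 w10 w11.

obs A: pose=(0,-2,W) → sL=4/5, sR=20/17, mL=-4/5, mR=-20/17
obs B: pose=(4,-6,S) → sL=20/41, sR=20/41, mL=-20/41, mR=-20/41
sensor matrix S = [[4/5, 20/17], [20/41, 20/41]]; det S = -128/697
solve [mL_A; mL_B] = S·[w00; w01] and [mR_A; mR_B] = S·[w10; w11]:
  w00 = -1, w01 = 0, w10 = 0, w11 = -1

-1 0 0 -1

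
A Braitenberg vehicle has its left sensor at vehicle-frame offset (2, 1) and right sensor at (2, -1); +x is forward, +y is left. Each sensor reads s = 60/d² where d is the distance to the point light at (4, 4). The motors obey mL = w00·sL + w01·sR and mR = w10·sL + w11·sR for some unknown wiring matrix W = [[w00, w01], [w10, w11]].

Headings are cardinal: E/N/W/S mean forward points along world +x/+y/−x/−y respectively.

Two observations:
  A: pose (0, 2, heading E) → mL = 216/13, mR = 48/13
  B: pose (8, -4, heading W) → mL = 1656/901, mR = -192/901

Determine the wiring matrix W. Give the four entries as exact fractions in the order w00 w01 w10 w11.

obs A: pose=(0,2,E) → sL=12, sR=60/13, mL=216/13, mR=48/13
obs B: pose=(8,-4,W) → sL=12/17, sR=60/53, mL=1656/901, mR=-192/901
sensor matrix S = [[12, 60/13], [12/17, 60/53]]; det S = 120960/11713
solve [mL_A; mL_B] = S·[w00; w01] and [mR_A; mR_B] = S·[w10; w11]:
  w00 = 1, w01 = 1, w10 = 1/2, w11 = -1/2

1 1 1/2 -1/2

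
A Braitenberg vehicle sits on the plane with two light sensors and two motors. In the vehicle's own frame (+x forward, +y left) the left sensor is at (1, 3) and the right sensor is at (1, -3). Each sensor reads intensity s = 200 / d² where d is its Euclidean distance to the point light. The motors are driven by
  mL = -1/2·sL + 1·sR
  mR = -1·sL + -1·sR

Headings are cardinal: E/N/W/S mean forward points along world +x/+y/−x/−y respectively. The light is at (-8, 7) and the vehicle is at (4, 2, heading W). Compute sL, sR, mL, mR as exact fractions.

left sensor world pos  = (3, -1); dL² = 185
right sensor world pos = (3, 5); dR² = 125
sL = 200/185 = 40/37
sR = 200/125 = 8/5
mL = -1/2·sL + 1·sR = 196/185
mR = -1·sL + -1·sR = -496/185

40/37 8/5 196/185 -496/185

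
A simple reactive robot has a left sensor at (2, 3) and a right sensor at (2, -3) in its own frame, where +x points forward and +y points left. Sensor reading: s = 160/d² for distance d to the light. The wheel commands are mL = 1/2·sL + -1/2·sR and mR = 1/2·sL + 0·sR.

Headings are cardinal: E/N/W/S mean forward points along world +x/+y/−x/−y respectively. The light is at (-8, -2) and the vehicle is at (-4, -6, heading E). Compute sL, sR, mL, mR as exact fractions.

left sensor world pos  = (-2, -3); dL² = 37
right sensor world pos = (-2, -9); dR² = 85
sL = 160/37 = 160/37
sR = 160/85 = 32/17
mL = 1/2·sL + -1/2·sR = 768/629
mR = 1/2·sL + 0·sR = 80/37

160/37 32/17 768/629 80/37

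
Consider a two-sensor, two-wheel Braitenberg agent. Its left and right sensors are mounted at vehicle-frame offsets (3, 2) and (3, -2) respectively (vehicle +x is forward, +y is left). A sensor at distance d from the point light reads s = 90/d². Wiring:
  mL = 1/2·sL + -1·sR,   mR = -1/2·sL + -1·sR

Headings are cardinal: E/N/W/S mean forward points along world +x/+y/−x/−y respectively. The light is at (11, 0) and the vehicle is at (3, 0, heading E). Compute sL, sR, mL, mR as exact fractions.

90/29 90/29 -45/29 -135/29

left sensor world pos  = (6, 2); dL² = 29
right sensor world pos = (6, -2); dR² = 29
sL = 90/29 = 90/29
sR = 90/29 = 90/29
mL = 1/2·sL + -1·sR = -45/29
mR = -1/2·sL + -1·sR = -135/29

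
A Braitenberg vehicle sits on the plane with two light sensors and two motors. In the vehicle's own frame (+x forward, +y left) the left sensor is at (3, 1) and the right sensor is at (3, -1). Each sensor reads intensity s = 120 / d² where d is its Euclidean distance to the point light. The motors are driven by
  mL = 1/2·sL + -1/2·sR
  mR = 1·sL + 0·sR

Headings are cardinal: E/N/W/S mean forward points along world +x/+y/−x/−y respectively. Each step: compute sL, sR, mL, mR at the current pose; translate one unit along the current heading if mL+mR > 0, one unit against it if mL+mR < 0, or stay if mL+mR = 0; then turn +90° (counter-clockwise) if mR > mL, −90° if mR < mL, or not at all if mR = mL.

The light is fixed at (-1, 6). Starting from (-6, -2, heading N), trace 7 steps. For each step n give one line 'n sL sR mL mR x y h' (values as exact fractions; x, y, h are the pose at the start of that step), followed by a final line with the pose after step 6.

n=0: pose=(-6,-2,N); sL=120/61, sR=120/41; mL=-1200/2501, mR=120/61; mL+mR=3720/2501 → advance +1; mR−mL=6120/2501 → turn +1·90°
n=1: pose=(-6,-1,W); sL=15/16, sR=6/5; mL=-21/160, mR=15/16; mL+mR=129/160 → advance +1; mR−mL=171/160 → turn +1·90°
n=2: pose=(-7,-1,S); sL=24/25, sR=120/149; mL=288/3725, mR=24/25; mL+mR=3864/3725 → advance +1; mR−mL=3288/3725 → turn +1·90°
n=3: pose=(-7,-2,E); sL=60/29, sR=4/3; mL=32/87, mR=60/29; mL+mR=212/87 → advance +1; mR−mL=148/87 → turn +1·90°
n=4: pose=(-6,-2,N); sL=120/61, sR=120/41; mL=-1200/2501, mR=120/61; mL+mR=3720/2501 → advance +1; mR−mL=6120/2501 → turn +1·90°
n=5: pose=(-6,-1,W); sL=15/16, sR=6/5; mL=-21/160, mR=15/16; mL+mR=129/160 → advance +1; mR−mL=171/160 → turn +1·90°
n=6: pose=(-7,-1,S); sL=24/25, sR=120/149; mL=288/3725, mR=24/25; mL+mR=3864/3725 → advance +1; mR−mL=3288/3725 → turn +1·90°

0 120/61 120/41 -1200/2501 120/61 -6 -2 N
1 15/16 6/5 -21/160 15/16 -6 -1 W
2 24/25 120/149 288/3725 24/25 -7 -1 S
3 60/29 4/3 32/87 60/29 -7 -2 E
4 120/61 120/41 -1200/2501 120/61 -6 -2 N
5 15/16 6/5 -21/160 15/16 -6 -1 W
6 24/25 120/149 288/3725 24/25 -7 -1 S
final -7 -2 E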